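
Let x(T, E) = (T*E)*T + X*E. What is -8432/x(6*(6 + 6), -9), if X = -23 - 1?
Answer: 1054/5805 ≈ 0.18157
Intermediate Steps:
X = -24
x(T, E) = -24*E + E*T**2 (x(T, E) = (T*E)*T - 24*E = (E*T)*T - 24*E = E*T**2 - 24*E = -24*E + E*T**2)
-8432/x(6*(6 + 6), -9) = -8432*(-1/(9*(-24 + (6*(6 + 6))**2))) = -8432*(-1/(9*(-24 + (6*12)**2))) = -8432*(-1/(9*(-24 + 72**2))) = -8432*(-1/(9*(-24 + 5184))) = -8432/((-9*5160)) = -8432/(-46440) = -8432*(-1/46440) = 1054/5805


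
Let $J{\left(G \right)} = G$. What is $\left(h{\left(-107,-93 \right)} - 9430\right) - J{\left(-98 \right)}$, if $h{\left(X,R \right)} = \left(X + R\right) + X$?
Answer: $-9639$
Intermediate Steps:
$h{\left(X,R \right)} = R + 2 X$ ($h{\left(X,R \right)} = \left(R + X\right) + X = R + 2 X$)
$\left(h{\left(-107,-93 \right)} - 9430\right) - J{\left(-98 \right)} = \left(\left(-93 + 2 \left(-107\right)\right) - 9430\right) - -98 = \left(\left(-93 - 214\right) - 9430\right) + 98 = \left(-307 - 9430\right) + 98 = -9737 + 98 = -9639$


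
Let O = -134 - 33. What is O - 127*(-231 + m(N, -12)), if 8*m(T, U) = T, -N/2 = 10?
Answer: 58975/2 ≈ 29488.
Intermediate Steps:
N = -20 (N = -2*10 = -20)
m(T, U) = T/8
O = -167
O - 127*(-231 + m(N, -12)) = -167 - 127*(-231 + (⅛)*(-20)) = -167 - 127*(-231 - 5/2) = -167 - 127*(-467/2) = -167 + 59309/2 = 58975/2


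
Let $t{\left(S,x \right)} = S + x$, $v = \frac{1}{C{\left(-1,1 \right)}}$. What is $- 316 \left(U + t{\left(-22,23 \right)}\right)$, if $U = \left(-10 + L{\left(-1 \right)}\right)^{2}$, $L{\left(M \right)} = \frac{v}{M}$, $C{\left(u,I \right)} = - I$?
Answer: $-25912$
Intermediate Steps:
$v = -1$ ($v = \frac{1}{\left(-1\right) 1} = \frac{1}{-1} = -1$)
$L{\left(M \right)} = - \frac{1}{M}$
$U = 81$ ($U = \left(-10 - \frac{1}{-1}\right)^{2} = \left(-10 - -1\right)^{2} = \left(-10 + 1\right)^{2} = \left(-9\right)^{2} = 81$)
$- 316 \left(U + t{\left(-22,23 \right)}\right) = - 316 \left(81 + \left(-22 + 23\right)\right) = - 316 \left(81 + 1\right) = \left(-316\right) 82 = -25912$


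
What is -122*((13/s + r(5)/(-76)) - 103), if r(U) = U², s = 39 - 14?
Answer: 11915557/950 ≈ 12543.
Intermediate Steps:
s = 25
-122*((13/s + r(5)/(-76)) - 103) = -122*((13/25 + 5²/(-76)) - 103) = -122*((13*(1/25) + 25*(-1/76)) - 103) = -122*((13/25 - 25/76) - 103) = -122*(363/1900 - 103) = -122*(-195337/1900) = 11915557/950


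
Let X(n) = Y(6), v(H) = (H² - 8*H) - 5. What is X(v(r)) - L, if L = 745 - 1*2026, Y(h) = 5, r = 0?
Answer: 1286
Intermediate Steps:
v(H) = -5 + H² - 8*H
X(n) = 5
L = -1281 (L = 745 - 2026 = -1281)
X(v(r)) - L = 5 - 1*(-1281) = 5 + 1281 = 1286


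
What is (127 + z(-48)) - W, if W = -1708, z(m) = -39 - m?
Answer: 1844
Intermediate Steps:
(127 + z(-48)) - W = (127 + (-39 - 1*(-48))) - 1*(-1708) = (127 + (-39 + 48)) + 1708 = (127 + 9) + 1708 = 136 + 1708 = 1844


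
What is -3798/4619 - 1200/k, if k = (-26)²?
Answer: -2027562/780611 ≈ -2.5974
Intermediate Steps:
k = 676
-3798/4619 - 1200/k = -3798/4619 - 1200/676 = -3798*1/4619 - 1200*1/676 = -3798/4619 - 300/169 = -2027562/780611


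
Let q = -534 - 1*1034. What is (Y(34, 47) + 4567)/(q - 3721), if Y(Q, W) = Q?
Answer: -107/123 ≈ -0.86992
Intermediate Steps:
q = -1568 (q = -534 - 1034 = -1568)
(Y(34, 47) + 4567)/(q - 3721) = (34 + 4567)/(-1568 - 3721) = 4601/(-5289) = 4601*(-1/5289) = -107/123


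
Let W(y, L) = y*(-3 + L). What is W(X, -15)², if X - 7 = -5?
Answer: 1296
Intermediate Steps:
X = 2 (X = 7 - 5 = 2)
W(X, -15)² = (2*(-3 - 15))² = (2*(-18))² = (-36)² = 1296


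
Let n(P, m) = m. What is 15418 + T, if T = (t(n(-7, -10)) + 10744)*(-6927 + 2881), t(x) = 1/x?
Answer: -217272007/5 ≈ -4.3454e+7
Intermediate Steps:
T = -217349097/5 (T = (1/(-10) + 10744)*(-6927 + 2881) = (-1/10 + 10744)*(-4046) = (107439/10)*(-4046) = -217349097/5 ≈ -4.3470e+7)
15418 + T = 15418 - 217349097/5 = -217272007/5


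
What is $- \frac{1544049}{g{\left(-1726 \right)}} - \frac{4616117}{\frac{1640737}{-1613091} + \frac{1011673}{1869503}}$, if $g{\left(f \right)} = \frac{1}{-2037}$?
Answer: $\frac{4528713243613540361925}{1435442132468} \approx 3.1549 \cdot 10^{9}$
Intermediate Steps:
$g{\left(f \right)} = - \frac{1}{2037}$
$- \frac{1544049}{g{\left(-1726 \right)}} - \frac{4616117}{\frac{1640737}{-1613091} + \frac{1011673}{1869503}} = - \frac{1544049}{- \frac{1}{2037}} - \frac{4616117}{\frac{1640737}{-1613091} + \frac{1011673}{1869503}} = \left(-1544049\right) \left(-2037\right) - \frac{4616117}{1640737 \left(- \frac{1}{1613091}\right) + 1011673 \cdot \frac{1}{1869503}} = 3145227813 - \frac{4616117}{- \frac{1640737}{1613091} + \frac{1011673}{1869503}} = 3145227813 - \frac{4616117}{- \frac{1435442132468}{3015678463773}} = 3145227813 - - \frac{13920724623156429441}{1435442132468} = 3145227813 + \frac{13920724623156429441}{1435442132468} = \frac{4528713243613540361925}{1435442132468}$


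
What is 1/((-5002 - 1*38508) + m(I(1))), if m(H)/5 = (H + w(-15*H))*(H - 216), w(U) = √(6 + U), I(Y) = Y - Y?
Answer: -4351/188612170 + 54*√6/94306085 ≈ -2.1666e-5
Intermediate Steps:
I(Y) = 0
m(H) = 5*(-216 + H)*(H + √(6 - 15*H)) (m(H) = 5*((H + √(6 - 15*H))*(H - 216)) = 5*((H + √(6 - 15*H))*(-216 + H)) = 5*((-216 + H)*(H + √(6 - 15*H))) = 5*(-216 + H)*(H + √(6 - 15*H)))
1/((-5002 - 1*38508) + m(I(1))) = 1/((-5002 - 1*38508) + (-1080*0 - 1080*√(6 - 15*0) + 5*0² + 5*0*√(6 - 15*0))) = 1/((-5002 - 38508) + (0 - 1080*√(6 + 0) + 5*0 + 5*0*√(6 + 0))) = 1/(-43510 + (0 - 1080*√6 + 0 + 5*0*√6)) = 1/(-43510 + (0 - 1080*√6 + 0 + 0)) = 1/(-43510 - 1080*√6)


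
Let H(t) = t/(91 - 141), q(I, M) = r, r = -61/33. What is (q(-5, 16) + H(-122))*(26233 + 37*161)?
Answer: 1047248/55 ≈ 19041.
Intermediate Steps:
r = -61/33 (r = -61*1/33 = -61/33 ≈ -1.8485)
q(I, M) = -61/33
H(t) = -t/50 (H(t) = t/(-50) = -t/50)
(q(-5, 16) + H(-122))*(26233 + 37*161) = (-61/33 - 1/50*(-122))*(26233 + 37*161) = (-61/33 + 61/25)*(26233 + 5957) = (488/825)*32190 = 1047248/55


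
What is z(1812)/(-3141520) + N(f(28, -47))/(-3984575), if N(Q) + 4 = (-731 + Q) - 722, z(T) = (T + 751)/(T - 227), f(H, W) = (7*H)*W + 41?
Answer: 84655817139/31744689528944 ≈ 0.0026668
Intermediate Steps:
f(H, W) = 41 + 7*H*W (f(H, W) = 7*H*W + 41 = 41 + 7*H*W)
z(T) = (751 + T)/(-227 + T)
N(Q) = -1457 + Q (N(Q) = -4 + ((-731 + Q) - 722) = -4 + (-1453 + Q) = -1457 + Q)
z(1812)/(-3141520) + N(f(28, -47))/(-3984575) = ((751 + 1812)/(-227 + 1812))/(-3141520) + (-1457 + (41 + 7*28*(-47)))/(-3984575) = (2563/1585)*(-1/3141520) + (-1457 + (41 - 9212))*(-1/3984575) = ((1/1585)*2563)*(-1/3141520) + (-1457 - 9171)*(-1/3984575) = (2563/1585)*(-1/3141520) - 10628*(-1/3984575) = -2563/4979309200 + 10628/3984575 = 84655817139/31744689528944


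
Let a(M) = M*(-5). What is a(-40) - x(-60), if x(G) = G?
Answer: 260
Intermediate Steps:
a(M) = -5*M
a(-40) - x(-60) = -5*(-40) - 1*(-60) = 200 + 60 = 260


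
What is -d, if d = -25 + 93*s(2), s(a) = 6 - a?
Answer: -347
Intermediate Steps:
d = 347 (d = -25 + 93*(6 - 1*2) = -25 + 93*(6 - 2) = -25 + 93*4 = -25 + 372 = 347)
-d = -1*347 = -347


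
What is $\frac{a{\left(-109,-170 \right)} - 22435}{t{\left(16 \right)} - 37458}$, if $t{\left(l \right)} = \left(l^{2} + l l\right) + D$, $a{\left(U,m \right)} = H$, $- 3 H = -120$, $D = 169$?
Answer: $\frac{7465}{12259} \approx 0.60894$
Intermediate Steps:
$H = 40$ ($H = \left(- \frac{1}{3}\right) \left(-120\right) = 40$)
$a{\left(U,m \right)} = 40$
$t{\left(l \right)} = 169 + 2 l^{2}$ ($t{\left(l \right)} = \left(l^{2} + l l\right) + 169 = \left(l^{2} + l^{2}\right) + 169 = 2 l^{2} + 169 = 169 + 2 l^{2}$)
$\frac{a{\left(-109,-170 \right)} - 22435}{t{\left(16 \right)} - 37458} = \frac{40 - 22435}{\left(169 + 2 \cdot 16^{2}\right) - 37458} = - \frac{22395}{\left(169 + 2 \cdot 256\right) - 37458} = - \frac{22395}{\left(169 + 512\right) - 37458} = - \frac{22395}{681 - 37458} = - \frac{22395}{-36777} = \left(-22395\right) \left(- \frac{1}{36777}\right) = \frac{7465}{12259}$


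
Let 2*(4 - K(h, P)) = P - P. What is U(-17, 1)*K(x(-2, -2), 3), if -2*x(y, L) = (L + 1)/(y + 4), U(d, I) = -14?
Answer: -56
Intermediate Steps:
x(y, L) = -(1 + L)/(2*(4 + y)) (x(y, L) = -(L + 1)/(2*(y + 4)) = -(1 + L)/(2*(4 + y)))
K(h, P) = 4 (K(h, P) = 4 - (P - P)/2 = 4 - ½*0 = 4 + 0 = 4)
U(-17, 1)*K(x(-2, -2), 3) = -14*4 = -56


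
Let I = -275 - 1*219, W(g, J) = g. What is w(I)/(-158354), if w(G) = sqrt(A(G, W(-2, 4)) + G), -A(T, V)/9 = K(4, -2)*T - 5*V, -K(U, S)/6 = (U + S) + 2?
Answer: -I*sqrt(26822)/79177 ≈ -0.0020685*I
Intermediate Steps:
K(U, S) = -12 - 6*S - 6*U (K(U, S) = -6*((U + S) + 2) = -6*((S + U) + 2) = -6*(2 + S + U) = -12 - 6*S - 6*U)
I = -494 (I = -275 - 219 = -494)
A(T, V) = 45*V + 216*T (A(T, V) = -9*((-12 - 6*(-2) - 6*4)*T - 5*V) = -9*((-12 + 12 - 24)*T - 5*V) = -9*(-24*T - 5*V) = 45*V + 216*T)
w(G) = sqrt(-90 + 217*G) (w(G) = sqrt((45*(-2) + 216*G) + G) = sqrt((-90 + 216*G) + G) = sqrt(-90 + 217*G))
w(I)/(-158354) = sqrt(-90 + 217*(-494))/(-158354) = sqrt(-90 - 107198)*(-1/158354) = sqrt(-107288)*(-1/158354) = (2*I*sqrt(26822))*(-1/158354) = -I*sqrt(26822)/79177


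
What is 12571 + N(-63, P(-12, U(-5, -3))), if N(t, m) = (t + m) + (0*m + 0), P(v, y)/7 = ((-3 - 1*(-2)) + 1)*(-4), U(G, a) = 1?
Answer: 12508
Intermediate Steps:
P(v, y) = 0 (P(v, y) = 7*(((-3 - 1*(-2)) + 1)*(-4)) = 7*(((-3 + 2) + 1)*(-4)) = 7*((-1 + 1)*(-4)) = 7*(0*(-4)) = 7*0 = 0)
N(t, m) = m + t (N(t, m) = (m + t) + (0 + 0) = (m + t) + 0 = m + t)
12571 + N(-63, P(-12, U(-5, -3))) = 12571 + (0 - 63) = 12571 - 63 = 12508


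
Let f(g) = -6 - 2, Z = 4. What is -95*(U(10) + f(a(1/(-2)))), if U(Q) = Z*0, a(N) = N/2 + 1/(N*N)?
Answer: 760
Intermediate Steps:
a(N) = N⁻² + N/2 (a(N) = N*(½) + 1/N² = N/2 + 1/N² = N/2 + N⁻² = N⁻² + N/2)
U(Q) = 0 (U(Q) = 4*0 = 0)
f(g) = -8
-95*(U(10) + f(a(1/(-2)))) = -95*(0 - 8) = -95*(-8) = 760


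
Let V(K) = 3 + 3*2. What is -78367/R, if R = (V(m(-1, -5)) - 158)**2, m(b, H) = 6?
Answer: -78367/22201 ≈ -3.5299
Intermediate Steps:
V(K) = 9 (V(K) = 3 + 6 = 9)
R = 22201 (R = (9 - 158)**2 = (-149)**2 = 22201)
-78367/R = -78367/22201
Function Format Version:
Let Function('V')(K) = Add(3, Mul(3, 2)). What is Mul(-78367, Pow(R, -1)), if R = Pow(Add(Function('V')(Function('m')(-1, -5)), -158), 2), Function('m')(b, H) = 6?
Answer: Rational(-78367, 22201) ≈ -3.5299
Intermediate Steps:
Function('V')(K) = 9 (Function('V')(K) = Add(3, 6) = 9)
R = 22201 (R = Pow(Add(9, -158), 2) = Pow(-149, 2) = 22201)
Mul(-78367, Pow(R, -1)) = Mul(-78367, Pow(22201, -1)) = Mul(-78367, Rational(1, 22201)) = Rational(-78367, 22201)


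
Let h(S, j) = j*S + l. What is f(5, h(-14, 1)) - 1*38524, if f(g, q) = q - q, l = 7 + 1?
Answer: -38524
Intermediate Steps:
l = 8
h(S, j) = 8 + S*j (h(S, j) = j*S + 8 = S*j + 8 = 8 + S*j)
f(g, q) = 0
f(5, h(-14, 1)) - 1*38524 = 0 - 1*38524 = 0 - 38524 = -38524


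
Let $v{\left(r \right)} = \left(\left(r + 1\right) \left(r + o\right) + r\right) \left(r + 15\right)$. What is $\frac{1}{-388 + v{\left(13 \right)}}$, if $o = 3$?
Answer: $\frac{1}{6248} \approx 0.00016005$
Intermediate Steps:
$v{\left(r \right)} = \left(15 + r\right) \left(r + \left(1 + r\right) \left(3 + r\right)\right)$ ($v{\left(r \right)} = \left(\left(r + 1\right) \left(r + 3\right) + r\right) \left(r + 15\right) = \left(\left(1 + r\right) \left(3 + r\right) + r\right) \left(15 + r\right) = \left(r + \left(1 + r\right) \left(3 + r\right)\right) \left(15 + r\right) = \left(15 + r\right) \left(r + \left(1 + r\right) \left(3 + r\right)\right)$)
$\frac{1}{-388 + v{\left(13 \right)}} = \frac{1}{-388 + \left(45 + 13^{3} + 20 \cdot 13^{2} + 78 \cdot 13\right)} = \frac{1}{-388 + \left(45 + 2197 + 20 \cdot 169 + 1014\right)} = \frac{1}{-388 + \left(45 + 2197 + 3380 + 1014\right)} = \frac{1}{-388 + 6636} = \frac{1}{6248}$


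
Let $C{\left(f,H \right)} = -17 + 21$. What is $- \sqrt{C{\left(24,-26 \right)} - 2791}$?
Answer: $- i \sqrt{2787} \approx - 52.792 i$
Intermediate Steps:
$C{\left(f,H \right)} = 4$
$- \sqrt{C{\left(24,-26 \right)} - 2791} = - \sqrt{4 - 2791} = - \sqrt{-2787} = - i \sqrt{2787}$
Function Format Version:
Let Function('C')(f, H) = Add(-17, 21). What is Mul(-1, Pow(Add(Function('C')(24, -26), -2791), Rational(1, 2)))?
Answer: Mul(-1, I, Pow(2787, Rational(1, 2))) ≈ Mul(-52.792, I)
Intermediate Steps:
Function('C')(f, H) = 4
Mul(-1, Pow(Add(Function('C')(24, -26), -2791), Rational(1, 2))) = Mul(-1, Pow(Add(4, -2791), Rational(1, 2))) = Mul(-1, Pow(-2787, Rational(1, 2))) = Mul(-1, Mul(I, Pow(2787, Rational(1, 2)))) = Mul(-1, I, Pow(2787, Rational(1, 2)))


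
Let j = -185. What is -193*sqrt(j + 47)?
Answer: -193*I*sqrt(138) ≈ -2267.2*I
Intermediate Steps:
-193*sqrt(j + 47) = -193*sqrt(-185 + 47) = -193*I*sqrt(138)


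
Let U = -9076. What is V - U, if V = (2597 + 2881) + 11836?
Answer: 26390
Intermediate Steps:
V = 17314 (V = 5478 + 11836 = 17314)
V - U = 17314 - 1*(-9076) = 17314 + 9076 = 26390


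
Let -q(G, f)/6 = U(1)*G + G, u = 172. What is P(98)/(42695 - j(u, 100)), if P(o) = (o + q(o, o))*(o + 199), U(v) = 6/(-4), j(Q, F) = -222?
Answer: 16632/6131 ≈ 2.7128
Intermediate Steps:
U(v) = -3/2 (U(v) = 6*(-¼) = -3/2)
q(G, f) = 3*G (q(G, f) = -6*(-3*G/2 + G) = -(-3)*G = 3*G)
P(o) = 4*o*(199 + o) (P(o) = (o + 3*o)*(o + 199) = (4*o)*(199 + o) = 4*o*(199 + o))
P(98)/(42695 - j(u, 100)) = (4*98*(199 + 98))/(42695 - 1*(-222)) = (4*98*297)/(42695 + 222) = 116424/42917 = 116424*(1/42917) = 16632/6131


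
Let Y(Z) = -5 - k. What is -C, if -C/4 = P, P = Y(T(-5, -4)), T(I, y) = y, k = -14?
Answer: 36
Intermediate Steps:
Y(Z) = 9 (Y(Z) = -5 - 1*(-14) = -5 + 14 = 9)
P = 9
C = -36 (C = -4*9 = -36)
-C = -1*(-36) = 36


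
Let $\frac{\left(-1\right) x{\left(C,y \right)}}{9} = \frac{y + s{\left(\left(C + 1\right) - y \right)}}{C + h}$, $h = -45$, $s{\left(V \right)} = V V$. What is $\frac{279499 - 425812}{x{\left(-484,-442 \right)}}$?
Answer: $- \frac{2866651}{413} \approx -6941.0$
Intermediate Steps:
$s{\left(V \right)} = V^{2}$
$x{\left(C,y \right)} = - \frac{9 \left(y + \left(1 + C - y\right)^{2}\right)}{-45 + C}$ ($x{\left(C,y \right)} = - 9 \frac{y + \left(\left(C + 1\right) - y\right)^{2}}{C - 45} = - 9 \frac{y + \left(\left(1 + C\right) - y\right)^{2}}{-45 + C} = - 9 \frac{y + \left(1 + C - y\right)^{2}}{-45 + C} = - \frac{9 \left(y + \left(1 + C - y\right)^{2}\right)}{-45 + C}$)
$\frac{279499 - 425812}{x{\left(-484,-442 \right)}} = \frac{279499 - 425812}{9 \frac{1}{-45 - 484} \left(\left(-1\right) \left(-442\right) - \left(1 - 484 - -442\right)^{2}\right)} = - \frac{146313}{9 \frac{1}{-529} \left(442 - \left(1 - 484 + 442\right)^{2}\right)} = - \frac{146313}{9 \left(- \frac{1}{529}\right) \left(442 - \left(-41\right)^{2}\right)} = - \frac{146313}{9 \left(- \frac{1}{529}\right) \left(442 - 1681\right)} = - \frac{146313}{9 \left(- \frac{1}{529}\right) \left(-1239\right)} = - \frac{146313}{\frac{11151}{529}} = \left(-146313\right) \frac{529}{11151} = - \frac{2866651}{413}$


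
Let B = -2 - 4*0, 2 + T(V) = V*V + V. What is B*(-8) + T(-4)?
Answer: 26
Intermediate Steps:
T(V) = -2 + V + V**2 (T(V) = -2 + (V*V + V) = -2 + (V**2 + V) = -2 + (V + V**2) = -2 + V + V**2)
B = -2 (B = -2 + 0 = -2)
B*(-8) + T(-4) = -2*(-8) + (-2 - 4 + (-4)**2) = 16 + (-2 - 4 + 16) = 16 + 10 = 26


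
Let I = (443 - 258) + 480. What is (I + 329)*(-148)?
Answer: -147112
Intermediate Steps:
I = 665 (I = 185 + 480 = 665)
(I + 329)*(-148) = (665 + 329)*(-148) = 994*(-148) = -147112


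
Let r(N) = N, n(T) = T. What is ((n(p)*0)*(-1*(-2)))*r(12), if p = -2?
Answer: 0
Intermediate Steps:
((n(p)*0)*(-1*(-2)))*r(12) = ((-2*0)*(-1*(-2)))*12 = (0*2)*12 = 0*12 = 0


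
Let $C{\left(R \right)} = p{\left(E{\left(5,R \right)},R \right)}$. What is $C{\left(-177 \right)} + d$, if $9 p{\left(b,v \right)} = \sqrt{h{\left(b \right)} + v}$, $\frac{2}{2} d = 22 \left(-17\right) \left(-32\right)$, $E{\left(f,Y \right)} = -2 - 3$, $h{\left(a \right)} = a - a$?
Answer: $11968 + \frac{i \sqrt{177}}{9} \approx 11968.0 + 1.4782 i$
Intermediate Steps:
$h{\left(a \right)} = 0$
$E{\left(f,Y \right)} = -5$
$d = 11968$ ($d = 22 \left(-17\right) \left(-32\right) = \left(-374\right) \left(-32\right) = 11968$)
$p{\left(b,v \right)} = \frac{\sqrt{v}}{9}$ ($p{\left(b,v \right)} = \frac{\sqrt{0 + v}}{9} = \frac{\sqrt{v}}{9}$)
$C{\left(R \right)} = \frac{\sqrt{R}}{9}$
$C{\left(-177 \right)} + d = \frac{\sqrt{-177}}{9} + 11968 = \frac{i \sqrt{177}}{9} + 11968 = 11968 + \frac{i \sqrt{177}}{9}$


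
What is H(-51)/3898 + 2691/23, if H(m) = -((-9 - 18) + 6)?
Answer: 456087/3898 ≈ 117.01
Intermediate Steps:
H(m) = 21 (H(m) = -(-27 + 6) = -1*(-21) = 21)
H(-51)/3898 + 2691/23 = 21/3898 + 2691/23 = 21*(1/3898) + 2691*(1/23) = 21/3898 + 117 = 456087/3898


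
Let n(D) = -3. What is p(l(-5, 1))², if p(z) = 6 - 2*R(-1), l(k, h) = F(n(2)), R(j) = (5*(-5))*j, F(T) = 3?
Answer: 1936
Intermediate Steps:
R(j) = -25*j
l(k, h) = 3
p(z) = -44 (p(z) = 6 - (-50)*(-1) = 6 - 2*25 = 6 - 50 = -44)
p(l(-5, 1))² = (-44)² = 1936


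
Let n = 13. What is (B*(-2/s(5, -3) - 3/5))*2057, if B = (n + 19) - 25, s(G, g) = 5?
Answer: -14399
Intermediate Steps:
B = 7 (B = (13 + 19) - 25 = 32 - 25 = 7)
(B*(-2/s(5, -3) - 3/5))*2057 = (7*(-2/5 - 3/5))*2057 = (7*(-2*⅕ - 3*⅕))*2057 = (7*(-⅖ - ⅗))*2057 = (7*(-1))*2057 = -7*2057 = -14399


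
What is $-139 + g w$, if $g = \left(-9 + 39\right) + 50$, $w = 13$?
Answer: $901$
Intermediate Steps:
$g = 80$ ($g = 30 + 50 = 80$)
$-139 + g w = -139 + 80 \cdot 13 = -139 + 1040 = 901$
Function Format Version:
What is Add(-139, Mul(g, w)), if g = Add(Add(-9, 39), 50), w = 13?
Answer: 901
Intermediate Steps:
g = 80 (g = Add(30, 50) = 80)
Add(-139, Mul(g, w)) = Add(-139, Mul(80, 13)) = Add(-139, 1040) = 901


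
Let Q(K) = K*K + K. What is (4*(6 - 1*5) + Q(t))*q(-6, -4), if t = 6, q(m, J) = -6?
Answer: -276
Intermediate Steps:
Q(K) = K + K**2 (Q(K) = K**2 + K = K + K**2)
(4*(6 - 1*5) + Q(t))*q(-6, -4) = (4*(6 - 1*5) + 6*(1 + 6))*(-6) = (4*(6 - 5) + 6*7)*(-6) = (4*1 + 42)*(-6) = (4 + 42)*(-6) = 46*(-6) = -276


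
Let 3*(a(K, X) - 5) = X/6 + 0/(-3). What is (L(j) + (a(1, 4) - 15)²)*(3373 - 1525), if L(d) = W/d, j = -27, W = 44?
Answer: 4688992/27 ≈ 1.7367e+5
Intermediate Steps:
a(K, X) = 5 + X/18 (a(K, X) = 5 + (X/6 + 0/(-3))/3 = 5 + (X*(⅙) + 0*(-⅓))/3 = 5 + (X/6 + 0)/3 = 5 + (X/6)/3 = 5 + X/18)
L(d) = 44/d
(L(j) + (a(1, 4) - 15)²)*(3373 - 1525) = (44/(-27) + ((5 + (1/18)*4) - 15)²)*(3373 - 1525) = (44*(-1/27) + ((5 + 2/9) - 15)²)*1848 = (-44/27 + (47/9 - 15)²)*1848 = (-44/27 + (-88/9)²)*1848 = (-44/27 + 7744/81)*1848 = (7612/81)*1848 = 4688992/27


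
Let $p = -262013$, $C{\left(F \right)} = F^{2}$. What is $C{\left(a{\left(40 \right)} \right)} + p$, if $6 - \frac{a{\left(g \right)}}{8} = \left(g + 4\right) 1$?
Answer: $-169597$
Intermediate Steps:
$a{\left(g \right)} = 16 - 8 g$ ($a{\left(g \right)} = 48 - 8 \left(g + 4\right) 1 = 48 - 8 \left(4 + g\right) 1 = 48 - 8 \left(4 + g\right) = 48 - \left(32 + 8 g\right) = 16 - 8 g$)
$C{\left(a{\left(40 \right)} \right)} + p = \left(16 - 320\right)^{2} - 262013 = \left(-304\right)^{2} - 262013 = 92416 - 262013 = -169597$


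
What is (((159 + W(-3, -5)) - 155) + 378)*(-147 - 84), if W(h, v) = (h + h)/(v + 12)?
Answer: -88044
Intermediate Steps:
W(h, v) = 2*h/(12 + v) (W(h, v) = (2*h)/(12 + v) = 2*h/(12 + v))
(((159 + W(-3, -5)) - 155) + 378)*(-147 - 84) = (((159 + 2*(-3)/(12 - 5)) - 155) + 378)*(-147 - 84) = (((159 + 2*(-3)/7) - 155) + 378)*(-231) = (((159 + 2*(-3)*(⅐)) - 155) + 378)*(-231) = (((159 - 6/7) - 155) + 378)*(-231) = ((1107/7 - 155) + 378)*(-231) = (22/7 + 378)*(-231) = (2668/7)*(-231) = -88044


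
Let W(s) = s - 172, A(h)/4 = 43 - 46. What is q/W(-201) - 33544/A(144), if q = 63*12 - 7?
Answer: 3125731/1119 ≈ 2793.3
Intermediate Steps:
A(h) = -12 (A(h) = 4*(43 - 46) = 4*(-3) = -12)
W(s) = -172 + s
q = 749 (q = 756 - 7 = 749)
q/W(-201) - 33544/A(144) = 749/(-172 - 201) - 33544/(-12) = 749/(-373) - 33544*(-1/12) = 749*(-1/373) + 8386/3 = -749/373 + 8386/3 = 3125731/1119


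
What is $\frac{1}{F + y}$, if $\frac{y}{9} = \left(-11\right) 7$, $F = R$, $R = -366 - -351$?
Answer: $- \frac{1}{708} \approx -0.0014124$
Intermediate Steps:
$R = -15$ ($R = -366 + 351 = -15$)
$F = -15$
$y = -693$ ($y = 9 \left(\left(-11\right) 7\right) = 9 \left(-77\right) = -693$)
$\frac{1}{F + y} = \frac{1}{-15 - 693} = \frac{1}{-708} = - \frac{1}{708}$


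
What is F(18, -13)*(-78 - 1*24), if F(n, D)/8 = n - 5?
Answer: -10608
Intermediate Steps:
F(n, D) = -40 + 8*n (F(n, D) = 8*(n - 5) = 8*(-5 + n) = -40 + 8*n)
F(18, -13)*(-78 - 1*24) = (-40 + 8*18)*(-78 - 1*24) = (-40 + 144)*(-78 - 24) = 104*(-102) = -10608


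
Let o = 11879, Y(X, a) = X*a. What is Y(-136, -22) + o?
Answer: 14871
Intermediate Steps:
Y(-136, -22) + o = -136*(-22) + 11879 = 2992 + 11879 = 14871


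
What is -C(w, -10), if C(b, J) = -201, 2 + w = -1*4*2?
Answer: 201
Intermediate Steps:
w = -10 (w = -2 - 1*4*2 = -2 - 4*2 = -2 - 8 = -10)
-C(w, -10) = -1*(-201) = 201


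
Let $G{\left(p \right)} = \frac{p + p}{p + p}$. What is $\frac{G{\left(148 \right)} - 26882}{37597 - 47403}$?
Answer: $\frac{26881}{9806} \approx 2.7413$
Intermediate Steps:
$G{\left(p \right)} = 1$ ($G{\left(p \right)} = \frac{2 p}{2 p} = 2 p \frac{1}{2 p} = 1$)
$\frac{G{\left(148 \right)} - 26882}{37597 - 47403} = \frac{1 - 26882}{37597 - 47403} = - \frac{26881}{-9806} = \left(-26881\right) \left(- \frac{1}{9806}\right) = \frac{26881}{9806}$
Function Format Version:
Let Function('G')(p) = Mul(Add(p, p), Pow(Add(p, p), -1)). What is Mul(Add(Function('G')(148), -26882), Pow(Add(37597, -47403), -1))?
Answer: Rational(26881, 9806) ≈ 2.7413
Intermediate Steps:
Function('G')(p) = 1 (Function('G')(p) = Mul(Mul(2, p), Pow(Mul(2, p), -1)) = Mul(Mul(2, p), Mul(Rational(1, 2), Pow(p, -1))) = 1)
Mul(Add(Function('G')(148), -26882), Pow(Add(37597, -47403), -1)) = Mul(Add(1, -26882), Pow(Add(37597, -47403), -1)) = Mul(-26881, Pow(-9806, -1)) = Mul(-26881, Rational(-1, 9806)) = Rational(26881, 9806)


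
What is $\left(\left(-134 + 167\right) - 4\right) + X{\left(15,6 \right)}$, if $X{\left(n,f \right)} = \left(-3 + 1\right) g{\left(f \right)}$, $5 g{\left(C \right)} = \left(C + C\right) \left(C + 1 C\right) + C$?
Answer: $-31$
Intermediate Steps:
$g{\left(C \right)} = \frac{C}{5} + \frac{4 C^{2}}{5}$ ($g{\left(C \right)} = \frac{\left(C + C\right) \left(C + 1 C\right) + C}{5} = \frac{2 C \left(C + C\right) + C}{5} = \frac{2 C 2 C + C}{5} = \frac{4 C^{2} + C}{5} = \frac{C + 4 C^{2}}{5} = \frac{C}{5} + \frac{4 C^{2}}{5}$)
$X{\left(n,f \right)} = - \frac{2 f \left(1 + 4 f\right)}{5}$ ($X{\left(n,f \right)} = \left(-3 + 1\right) \frac{f \left(1 + 4 f\right)}{5} = - 2 \frac{f \left(1 + 4 f\right)}{5} = - \frac{2 f \left(1 + 4 f\right)}{5}$)
$\left(\left(-134 + 167\right) - 4\right) + X{\left(15,6 \right)} = \left(\left(-134 + 167\right) - 4\right) - \frac{12 \left(1 + 4 \cdot 6\right)}{5} = \left(33 - 4\right) - \frac{12 \left(1 + 24\right)}{5} = 29 - \frac{12}{5} \cdot 25 = 29 - 60 = -31$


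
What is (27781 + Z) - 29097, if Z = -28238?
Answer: -29554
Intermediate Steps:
(27781 + Z) - 29097 = (27781 - 28238) - 29097 = -457 - 29097 = -29554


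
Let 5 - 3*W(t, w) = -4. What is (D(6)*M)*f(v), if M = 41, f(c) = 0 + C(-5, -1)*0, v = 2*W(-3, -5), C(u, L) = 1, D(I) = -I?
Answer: 0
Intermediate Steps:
W(t, w) = 3 (W(t, w) = 5/3 - 1/3*(-4) = 5/3 + 4/3 = 3)
v = 6 (v = 2*3 = 6)
f(c) = 0 (f(c) = 0 + 1*0 = 0 + 0 = 0)
(D(6)*M)*f(v) = (-1*6*41)*0 = -6*41*0 = -246*0 = 0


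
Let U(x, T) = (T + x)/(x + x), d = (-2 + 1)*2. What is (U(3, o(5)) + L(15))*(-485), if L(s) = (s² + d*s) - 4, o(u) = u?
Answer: -279845/3 ≈ -93282.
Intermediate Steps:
d = -2 (d = -1*2 = -2)
U(x, T) = (T + x)/(2*x) (U(x, T) = (T + x)/((2*x)) = (T + x)*(1/(2*x)) = (T + x)/(2*x))
L(s) = -4 + s² - 2*s (L(s) = (s² - 2*s) - 4 = -4 + s² - 2*s)
(U(3, o(5)) + L(15))*(-485) = ((½)*(5 + 3)/3 + (-4 + 15² - 2*15))*(-485) = ((½)*(⅓)*8 + (-4 + 225 - 30))*(-485) = (4/3 + 191)*(-485) = (577/3)*(-485) = -279845/3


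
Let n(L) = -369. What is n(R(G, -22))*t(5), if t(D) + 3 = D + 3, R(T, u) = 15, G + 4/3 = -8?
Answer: -1845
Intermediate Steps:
G = -28/3 (G = -4/3 - 8 = -28/3 ≈ -9.3333)
t(D) = D (t(D) = -3 + (D + 3) = -3 + (3 + D) = D)
n(R(G, -22))*t(5) = -369*5 = -1845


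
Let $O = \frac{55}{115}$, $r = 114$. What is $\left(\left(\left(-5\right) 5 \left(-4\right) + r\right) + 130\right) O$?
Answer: $\frac{3784}{23} \approx 164.52$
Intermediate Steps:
$O = \frac{11}{23}$ ($O = 55 \cdot \frac{1}{115} = \frac{11}{23} \approx 0.47826$)
$\left(\left(\left(-5\right) 5 \left(-4\right) + r\right) + 130\right) O = \left(\left(\left(-5\right) 5 \left(-4\right) + 114\right) + 130\right) \frac{11}{23} = \left(\left(\left(-25\right) \left(-4\right) + 114\right) + 130\right) \frac{11}{23} = \left(\left(100 + 114\right) + 130\right) \frac{11}{23} = \left(214 + 130\right) \frac{11}{23} = 344 \cdot \frac{11}{23} = \frac{3784}{23}$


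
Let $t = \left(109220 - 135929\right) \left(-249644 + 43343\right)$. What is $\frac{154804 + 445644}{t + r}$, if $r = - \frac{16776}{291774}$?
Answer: $\frac{29199185792}{267950332383465} \approx 0.00010897$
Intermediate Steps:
$r = - \frac{2796}{48629}$ ($r = \left(-16776\right) \frac{1}{291774} = - \frac{2796}{48629} \approx -0.057497$)
$t = 5510093409$ ($t = \left(-26709\right) \left(-206301\right) = 5510093409$)
$\frac{154804 + 445644}{t + r} = \frac{154804 + 445644}{5510093409 - \frac{2796}{48629}} = \frac{600448}{\frac{267950332383465}{48629}} = 600448 \cdot \frac{48629}{267950332383465} = \frac{29199185792}{267950332383465}$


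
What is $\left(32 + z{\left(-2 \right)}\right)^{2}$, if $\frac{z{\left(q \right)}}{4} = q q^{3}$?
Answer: $9216$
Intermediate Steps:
$z{\left(q \right)} = 4 q^{4}$ ($z{\left(q \right)} = 4 q q^{3} = 4 q^{4}$)
$\left(32 + z{\left(-2 \right)}\right)^{2} = \left(32 + 4 \left(-2\right)^{4}\right)^{2} = \left(32 + 4 \cdot 16\right)^{2} = \left(32 + 64\right)^{2} = 96^{2} = 9216$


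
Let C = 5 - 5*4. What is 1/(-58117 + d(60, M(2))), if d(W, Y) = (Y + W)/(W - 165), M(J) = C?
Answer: -7/406822 ≈ -1.7207e-5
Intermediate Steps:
C = -15 (C = 5 - 20 = -15)
M(J) = -15
d(W, Y) = (W + Y)/(-165 + W)
1/(-58117 + d(60, M(2))) = 1/(-58117 + (60 - 15)/(-165 + 60)) = 1/(-58117 + 45/(-105)) = 1/(-58117 - 1/105*45) = 1/(-58117 - 3/7) = 1/(-406822/7) = -7/406822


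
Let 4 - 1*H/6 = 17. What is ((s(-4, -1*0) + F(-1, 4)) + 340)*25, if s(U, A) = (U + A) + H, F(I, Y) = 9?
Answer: 6675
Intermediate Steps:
H = -78 (H = 24 - 6*17 = 24 - 102 = -78)
s(U, A) = -78 + A + U (s(U, A) = (U + A) - 78 = (A + U) - 78 = -78 + A + U)
((s(-4, -1*0) + F(-1, 4)) + 340)*25 = (((-78 - 1*0 - 4) + 9) + 340)*25 = (((-78 + 0 - 4) + 9) + 340)*25 = ((-82 + 9) + 340)*25 = (-73 + 340)*25 = 267*25 = 6675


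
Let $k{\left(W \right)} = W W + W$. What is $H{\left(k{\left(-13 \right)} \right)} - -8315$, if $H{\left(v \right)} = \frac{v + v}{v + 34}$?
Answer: $\frac{790081}{95} \approx 8316.6$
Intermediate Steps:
$k{\left(W \right)} = W + W^{2}$ ($k{\left(W \right)} = W^{2} + W = W + W^{2}$)
$H{\left(v \right)} = \frac{2 v}{34 + v}$
$H{\left(k{\left(-13 \right)} \right)} - -8315 = \frac{2 \left(- 13 \left(1 - 13\right)\right)}{34 - 13 \left(1 - 13\right)} - -8315 = \frac{2 \left(\left(-13\right) \left(-12\right)\right)}{34 - -156} + 8315 = 2 \cdot 156 \frac{1}{34 + 156} + 8315 = 2 \cdot 156 \cdot \frac{1}{190} + 8315 = \frac{156}{95} + 8315 = \frac{790081}{95}$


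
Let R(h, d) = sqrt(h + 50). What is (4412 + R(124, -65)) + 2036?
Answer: 6448 + sqrt(174) ≈ 6461.2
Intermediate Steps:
R(h, d) = sqrt(50 + h)
(4412 + R(124, -65)) + 2036 = (4412 + sqrt(50 + 124)) + 2036 = (4412 + sqrt(174)) + 2036 = 6448 + sqrt(174)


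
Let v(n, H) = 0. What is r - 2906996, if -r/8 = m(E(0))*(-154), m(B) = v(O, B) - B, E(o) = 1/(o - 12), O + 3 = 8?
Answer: -8720680/3 ≈ -2.9069e+6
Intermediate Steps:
O = 5 (O = -3 + 8 = 5)
E(o) = 1/(-12 + o)
m(B) = -B (m(B) = 0 - B = -B)
r = 308/3 (r = -8*(-1/(-12 + 0))*(-154) = -8*(-1/(-12))*(-154) = -8*(-1*(-1/12))*(-154) = -2*(-154)/3 = -8*(-77/6) = 308/3 ≈ 102.67)
r - 2906996 = 308/3 - 2906996 = -8720680/3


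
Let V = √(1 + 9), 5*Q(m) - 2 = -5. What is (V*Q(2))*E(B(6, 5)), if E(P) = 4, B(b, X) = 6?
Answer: -12*√10/5 ≈ -7.5895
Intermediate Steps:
Q(m) = -⅗ (Q(m) = ⅖ + (⅕)*(-5) = ⅖ - 1 = -⅗)
V = √10 ≈ 3.1623
(V*Q(2))*E(B(6, 5)) = (√10*(-⅗))*4 = -3*√10/5*4 = -12*√10/5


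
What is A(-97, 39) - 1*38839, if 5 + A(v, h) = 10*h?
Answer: -38454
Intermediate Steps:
A(v, h) = -5 + 10*h
A(-97, 39) - 1*38839 = (-5 + 10*39) - 1*38839 = (-5 + 390) - 38839 = 385 - 38839 = -38454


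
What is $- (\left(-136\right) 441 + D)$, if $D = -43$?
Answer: $60019$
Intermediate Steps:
$- (\left(-136\right) 441 + D) = - (\left(-136\right) 441 - 43) = - (-59976 - 43) = \left(-1\right) \left(-60019\right) = 60019$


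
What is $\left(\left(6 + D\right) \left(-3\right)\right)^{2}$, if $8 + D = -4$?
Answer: $324$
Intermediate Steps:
$D = -12$ ($D = -8 - 4 = -12$)
$\left(\left(6 + D\right) \left(-3\right)\right)^{2} = \left(\left(6 - 12\right) \left(-3\right)\right)^{2} = \left(\left(-6\right) \left(-3\right)\right)^{2} = 18^{2} = 324$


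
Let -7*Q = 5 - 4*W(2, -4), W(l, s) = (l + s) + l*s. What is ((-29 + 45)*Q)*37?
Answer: -26640/7 ≈ -3805.7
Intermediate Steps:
W(l, s) = l + s + l*s
Q = -45/7 (Q = -(5 - 4*(2 - 4 + 2*(-4)))/7 = -(5 - 4*(2 - 4 - 8))/7 = -(5 - 4*(-10))/7 = -(5 + 40)/7 = -1/7*45 = -45/7 ≈ -6.4286)
((-29 + 45)*Q)*37 = ((-29 + 45)*(-45/7))*37 = (16*(-45/7))*37 = -720/7*37 = -26640/7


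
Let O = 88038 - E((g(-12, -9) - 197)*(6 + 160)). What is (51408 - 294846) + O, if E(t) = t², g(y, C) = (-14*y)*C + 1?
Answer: -80388282184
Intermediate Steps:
g(y, C) = 1 - 14*C*y (g(y, C) = -14*C*y + 1 = 1 - 14*C*y)
O = -80388038746 (O = 88038 - (((1 - 14*(-9)*(-12)) - 197)*(6 + 160))² = 88038 - (((1 - 1512) - 197)*166)² = 88038 - ((-1511 - 197)*166)² = 88038 - (-1708*166)² = 88038 - 1*(-283528)² = 88038 - 1*80388126784 = 88038 - 80388126784 = -80388038746)
(51408 - 294846) + O = (51408 - 294846) - 80388038746 = -243438 - 80388038746 = -80388282184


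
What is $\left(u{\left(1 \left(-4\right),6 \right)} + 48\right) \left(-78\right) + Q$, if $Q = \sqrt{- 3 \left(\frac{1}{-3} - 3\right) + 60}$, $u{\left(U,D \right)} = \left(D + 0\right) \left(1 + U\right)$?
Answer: $-2340 + \sqrt{70} \approx -2331.6$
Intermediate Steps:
$u{\left(U,D \right)} = D \left(1 + U\right)$
$Q = \sqrt{70}$ ($Q = \sqrt{- 3 \left(- \frac{1}{3} - 3\right) + 60} = \sqrt{\left(-3\right) \left(- \frac{10}{3}\right) + 60} = \sqrt{10 + 60} = \sqrt{70} \approx 8.3666$)
$\left(u{\left(1 \left(-4\right),6 \right)} + 48\right) \left(-78\right) + Q = \left(6 \left(1 + 1 \left(-4\right)\right) + 48\right) \left(-78\right) + \sqrt{70} = \left(6 \left(1 - 4\right) + 48\right) \left(-78\right) + \sqrt{70} = \left(6 \left(-3\right) + 48\right) \left(-78\right) + \sqrt{70} = \left(-18 + 48\right) \left(-78\right) + \sqrt{70} = 30 \left(-78\right) + \sqrt{70} = -2340 + \sqrt{70}$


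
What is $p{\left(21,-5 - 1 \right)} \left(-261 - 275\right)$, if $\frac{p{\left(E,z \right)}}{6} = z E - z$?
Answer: $385920$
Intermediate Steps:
$p{\left(E,z \right)} = - 6 z + 6 E z$ ($p{\left(E,z \right)} = 6 \left(z E - z\right) = 6 \left(E z - z\right) = 6 \left(- z + E z\right) = - 6 z + 6 E z$)
$p{\left(21,-5 - 1 \right)} \left(-261 - 275\right) = 6 \left(-5 - 1\right) \left(-1 + 21\right) \left(-261 - 275\right) = 6 \left(-6\right) 20 \left(-536\right) = \left(-720\right) \left(-536\right) = 385920$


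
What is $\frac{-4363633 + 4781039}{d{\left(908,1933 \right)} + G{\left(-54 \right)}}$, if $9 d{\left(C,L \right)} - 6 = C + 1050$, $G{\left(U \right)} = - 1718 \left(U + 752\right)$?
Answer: $- \frac{1878327}{5395256} \approx -0.34814$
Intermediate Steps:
$G{\left(U \right)} = -1291936 - 1718 U$ ($G{\left(U \right)} = - 1718 \left(752 + U\right) = -1291936 - 1718 U$)
$d{\left(C,L \right)} = \frac{352}{3} + \frac{C}{9}$ ($d{\left(C,L \right)} = \frac{2}{3} + \frac{C + 1050}{9} = \frac{2}{3} + \frac{1050 + C}{9} = \frac{2}{3} + \left(\frac{350}{3} + \frac{C}{9}\right) = \frac{352}{3} + \frac{C}{9}$)
$\frac{-4363633 + 4781039}{d{\left(908,1933 \right)} + G{\left(-54 \right)}} = \frac{-4363633 + 4781039}{\left(\frac{352}{3} + \frac{1}{9} \cdot 908\right) - 1199164} = \frac{417406}{\left(\frac{352}{3} + \frac{908}{9}\right) + \left(-1291936 + 92772\right)} = \frac{417406}{\frac{1964}{9} - 1199164} = \frac{417406}{- \frac{10790512}{9}} = 417406 \left(- \frac{9}{10790512}\right) = - \frac{1878327}{5395256}$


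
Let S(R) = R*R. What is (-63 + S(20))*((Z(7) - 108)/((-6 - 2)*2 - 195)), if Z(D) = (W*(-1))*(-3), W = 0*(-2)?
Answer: 36396/211 ≈ 172.49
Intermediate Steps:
S(R) = R²
W = 0
Z(D) = 0 (Z(D) = (0*(-1))*(-3) = 0*(-3) = 0)
(-63 + S(20))*((Z(7) - 108)/((-6 - 2)*2 - 195)) = (-63 + 20²)*((0 - 108)/((-6 - 2)*2 - 195)) = (-63 + 400)*(-108/(-8*2 - 195)) = 337*(-108/(-16 - 195)) = 337*(-108/(-211)) = 337*(-108*(-1/211)) = 337*(108/211) = 36396/211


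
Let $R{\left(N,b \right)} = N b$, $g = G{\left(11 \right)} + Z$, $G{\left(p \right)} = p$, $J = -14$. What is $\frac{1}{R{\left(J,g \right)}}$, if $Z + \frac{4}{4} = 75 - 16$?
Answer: $- \frac{1}{966} \approx -0.0010352$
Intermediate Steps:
$Z = 58$ ($Z = -1 + \left(75 - 16\right) = -1 + 59 = 58$)
$g = 69$ ($g = 11 + 58 = 69$)
$\frac{1}{R{\left(J,g \right)}} = \frac{1}{\left(-14\right) 69} = \frac{1}{-966} = - \frac{1}{966}$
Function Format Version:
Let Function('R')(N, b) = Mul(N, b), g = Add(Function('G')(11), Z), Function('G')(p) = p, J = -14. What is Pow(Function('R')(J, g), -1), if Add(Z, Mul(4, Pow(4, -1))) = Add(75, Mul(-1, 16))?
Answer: Rational(-1, 966) ≈ -0.0010352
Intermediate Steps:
Z = 58 (Z = Add(-1, Add(75, Mul(-1, 16))) = Add(-1, Add(75, -16)) = Add(-1, 59) = 58)
g = 69 (g = Add(11, 58) = 69)
Pow(Function('R')(J, g), -1) = Pow(Mul(-14, 69), -1) = Pow(-966, -1) = Rational(-1, 966)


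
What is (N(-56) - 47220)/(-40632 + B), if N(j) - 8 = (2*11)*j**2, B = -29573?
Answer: -4356/14041 ≈ -0.31023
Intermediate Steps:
N(j) = 8 + 22*j**2 (N(j) = 8 + (2*11)*j**2 = 8 + 22*j**2)
(N(-56) - 47220)/(-40632 + B) = ((8 + 22*(-56)**2) - 47220)/(-40632 - 29573) = ((8 + 22*3136) - 47220)/(-70205) = ((8 + 68992) - 47220)*(-1/70205) = (69000 - 47220)*(-1/70205) = 21780*(-1/70205) = -4356/14041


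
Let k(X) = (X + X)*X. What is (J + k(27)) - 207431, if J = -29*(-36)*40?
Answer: -164213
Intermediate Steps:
J = 41760 (J = 1044*40 = 41760)
k(X) = 2*X² (k(X) = (2*X)*X = 2*X²)
(J + k(27)) - 207431 = (41760 + 2*27²) - 207431 = (41760 + 2*729) - 207431 = (41760 + 1458) - 207431 = 43218 - 207431 = -164213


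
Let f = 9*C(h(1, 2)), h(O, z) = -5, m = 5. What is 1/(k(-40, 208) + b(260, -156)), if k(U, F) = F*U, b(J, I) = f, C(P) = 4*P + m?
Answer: -1/8455 ≈ -0.00011827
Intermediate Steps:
C(P) = 5 + 4*P (C(P) = 4*P + 5 = 5 + 4*P)
f = -135 (f = 9*(5 + 4*(-5)) = 9*(5 - 20) = 9*(-15) = -135)
b(J, I) = -135
1/(k(-40, 208) + b(260, -156)) = 1/(208*(-40) - 135) = 1/(-8320 - 135) = 1/(-8455) = -1/8455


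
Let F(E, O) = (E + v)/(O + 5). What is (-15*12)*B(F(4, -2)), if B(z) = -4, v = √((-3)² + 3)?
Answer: 720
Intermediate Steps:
v = 2*√3 (v = √(9 + 3) = √12 = 2*√3 ≈ 3.4641)
F(E, O) = (E + 2*√3)/(5 + O) (F(E, O) = (E + 2*√3)/(O + 5) = (E + 2*√3)/(5 + O))
(-15*12)*B(F(4, -2)) = -15*12*(-4) = -180*(-4) = 720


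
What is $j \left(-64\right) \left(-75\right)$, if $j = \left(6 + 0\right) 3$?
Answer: $86400$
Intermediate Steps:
$j = 18$ ($j = 6 \cdot 3 = 18$)
$j \left(-64\right) \left(-75\right) = 18 \left(-64\right) \left(-75\right) = \left(-1152\right) \left(-75\right) = 86400$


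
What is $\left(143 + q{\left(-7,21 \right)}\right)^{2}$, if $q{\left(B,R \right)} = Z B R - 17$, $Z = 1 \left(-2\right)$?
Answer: $176400$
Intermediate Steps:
$Z = -2$
$q{\left(B,R \right)} = -17 - 2 B R$ ($q{\left(B,R \right)} = - 2 B R - 17 = -17 - 2 B R$)
$\left(143 + q{\left(-7,21 \right)}\right)^{2} = \left(143 - \left(17 - 294\right)\right)^{2} = \left(143 + \left(-17 + 294\right)\right)^{2} = \left(143 + 277\right)^{2} = 420^{2} = 176400$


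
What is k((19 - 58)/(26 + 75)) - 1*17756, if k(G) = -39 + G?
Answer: -1797334/101 ≈ -17795.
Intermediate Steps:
k((19 - 58)/(26 + 75)) - 1*17756 = (-39 + (19 - 58)/(26 + 75)) - 1*17756 = (-39 - 39/101) - 17756 = -3978/101 - 17756 = -1797334/101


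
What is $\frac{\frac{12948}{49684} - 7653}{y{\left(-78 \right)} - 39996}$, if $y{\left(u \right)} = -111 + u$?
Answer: $\frac{31684892}{166379295} \approx 0.19044$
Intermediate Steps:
$\frac{\frac{12948}{49684} - 7653}{y{\left(-78 \right)} - 39996} = \frac{\frac{12948}{49684} - 7653}{\left(-111 - 78\right) - 39996} = \frac{12948 \cdot \frac{1}{49684} - 7653}{-189 - 39996} = \frac{\frac{3237}{12421} - 7653}{-40185} = \left(- \frac{95054676}{12421}\right) \left(- \frac{1}{40185}\right) = \frac{31684892}{166379295}$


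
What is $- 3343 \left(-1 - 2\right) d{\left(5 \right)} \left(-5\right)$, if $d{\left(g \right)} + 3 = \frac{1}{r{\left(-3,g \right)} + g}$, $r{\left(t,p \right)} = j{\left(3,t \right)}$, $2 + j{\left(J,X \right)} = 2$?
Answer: $140406$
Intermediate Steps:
$j{\left(J,X \right)} = 0$ ($j{\left(J,X \right)} = -2 + 2 = 0$)
$r{\left(t,p \right)} = 0$
$d{\left(g \right)} = -3 + \frac{1}{g}$ ($d{\left(g \right)} = -3 + \frac{1}{0 + g} = -3 + \frac{1}{g}$)
$- 3343 \left(-1 - 2\right) d{\left(5 \right)} \left(-5\right) = - 3343 \left(-1 - 2\right) \left(-3 + \frac{1}{5}\right) \left(-5\right) = - 3343 \left(-3\right) \left(- \frac{14}{5}\right) \left(-5\right) = - 3343 \cdot \frac{42}{5} \left(-5\right) = \left(-3343\right) \left(-42\right) = 140406$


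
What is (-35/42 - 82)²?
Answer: 247009/36 ≈ 6861.4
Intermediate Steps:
(-35/42 - 82)² = (-35*1/42 - 82)² = (-⅚ - 82)² = (-497/6)² = 247009/36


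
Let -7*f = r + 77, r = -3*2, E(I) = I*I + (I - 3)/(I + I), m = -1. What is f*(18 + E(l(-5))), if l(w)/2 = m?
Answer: -6603/28 ≈ -235.82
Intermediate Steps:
l(w) = -2 (l(w) = 2*(-1) = -2)
E(I) = I² + (-3 + I)/(2*I) (E(I) = I² + (-3 + I)/((2*I)) = I² + (-3 + I)*(1/(2*I)) = I² + (-3 + I)/(2*I))
r = -6
f = -71/7 (f = -(-6 + 77)/7 = -⅐*71 = -71/7 ≈ -10.143)
f*(18 + E(l(-5))) = -71*(18 + (½)*(-3 - 2 + 2*(-2)³)/(-2))/7 = -71*(18 + (½)*(-½)*(-3 - 2 + 2*(-8)))/7 = -71*(18 + (½)*(-½)*(-3 - 2 - 16))/7 = -71*(18 + (½)*(-½)*(-21))/7 = -71*(18 + 21/4)/7 = -71/7*93/4 = -6603/28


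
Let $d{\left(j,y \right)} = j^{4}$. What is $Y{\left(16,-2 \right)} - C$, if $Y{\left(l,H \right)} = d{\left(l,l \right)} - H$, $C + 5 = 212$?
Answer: $65331$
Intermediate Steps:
$C = 207$ ($C = -5 + 212 = 207$)
$Y{\left(l,H \right)} = l^{4} - H$
$Y{\left(16,-2 \right)} - C = \left(16^{4} - -2\right) - 207 = \left(65536 + 2\right) - 207 = 65538 - 207 = 65331$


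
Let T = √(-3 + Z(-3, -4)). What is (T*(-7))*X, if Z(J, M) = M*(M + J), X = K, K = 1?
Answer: -35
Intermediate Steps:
X = 1
Z(J, M) = M*(J + M)
T = 5 (T = √(-3 - 4*(-3 - 4)) = √(-3 - 4*(-7)) = √(-3 + 28) = √25 = 5)
(T*(-7))*X = (5*(-7))*1 = -35*1 = -35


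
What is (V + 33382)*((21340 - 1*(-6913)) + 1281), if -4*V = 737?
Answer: 1960924697/2 ≈ 9.8046e+8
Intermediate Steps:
V = -737/4 (V = -1/4*737 = -737/4 ≈ -184.25)
(V + 33382)*((21340 - 1*(-6913)) + 1281) = (-737/4 + 33382)*((21340 - 1*(-6913)) + 1281) = 132791*((21340 + 6913) + 1281)/4 = 132791*(28253 + 1281)/4 = (132791/4)*29534 = 1960924697/2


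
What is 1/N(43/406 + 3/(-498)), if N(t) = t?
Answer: 16849/1683 ≈ 10.011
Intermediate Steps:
1/N(43/406 + 3/(-498)) = 1/(43/406 + 3/(-498)) = 1/(43*(1/406) + 3*(-1/498)) = 1/(43/406 - 1/166) = 1/(1683/16849) = 16849/1683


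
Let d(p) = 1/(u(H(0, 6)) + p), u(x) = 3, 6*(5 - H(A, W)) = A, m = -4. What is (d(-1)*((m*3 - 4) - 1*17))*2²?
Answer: -66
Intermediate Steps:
H(A, W) = 5 - A/6
d(p) = 1/(3 + p)
(d(-1)*((m*3 - 4) - 1*17))*2² = (((-4*3 - 4) - 1*17)/(3 - 1))*2² = (((-12 - 4) - 17)/2)*4 = ((-16 - 17)/2)*4 = ((½)*(-33))*4 = -33/2*4 = -66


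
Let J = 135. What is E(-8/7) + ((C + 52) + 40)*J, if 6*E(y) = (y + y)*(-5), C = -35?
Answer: 161635/21 ≈ 7696.9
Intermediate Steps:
E(y) = -5*y/3 (E(y) = ((y + y)*(-5))/6 = ((2*y)*(-5))/6 = (-10*y)/6 = -5*y/3)
E(-8/7) + ((C + 52) + 40)*J = -(-40)/(3*7) + ((-35 + 52) + 40)*135 = -(-40)/(3*7) + (17 + 40)*135 = -5/3*(-8/7) + 57*135 = 40/21 + 7695 = 161635/21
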